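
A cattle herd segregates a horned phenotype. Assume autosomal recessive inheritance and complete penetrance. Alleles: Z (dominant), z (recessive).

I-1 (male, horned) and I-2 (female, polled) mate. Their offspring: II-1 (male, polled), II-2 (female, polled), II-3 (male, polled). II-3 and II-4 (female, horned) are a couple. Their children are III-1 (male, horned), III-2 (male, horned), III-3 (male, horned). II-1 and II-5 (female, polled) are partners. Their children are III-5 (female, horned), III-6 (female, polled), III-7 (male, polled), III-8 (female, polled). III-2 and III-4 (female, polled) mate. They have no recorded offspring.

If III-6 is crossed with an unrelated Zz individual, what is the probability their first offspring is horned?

II-1 is polled so carries Z and received z from I-1 (zz), so II-1 is Zz.
II-5 is polled so carries Z and passed z to III-5 (zz), so II-5 is Zz.
III-6 is a polled offspring of II-1 (Zz) × II-5 (Zz), whose cross gives 1/4 ZZ : 1/2 Zz : 1/4 zz; conditioning on being polled, III-6 is ZZ with probability 1/3, Zz with probability 2/3.
Summing over parental genotype combinations, P(offspring is horned) = 2/3·1/4 = 1/6.

1/6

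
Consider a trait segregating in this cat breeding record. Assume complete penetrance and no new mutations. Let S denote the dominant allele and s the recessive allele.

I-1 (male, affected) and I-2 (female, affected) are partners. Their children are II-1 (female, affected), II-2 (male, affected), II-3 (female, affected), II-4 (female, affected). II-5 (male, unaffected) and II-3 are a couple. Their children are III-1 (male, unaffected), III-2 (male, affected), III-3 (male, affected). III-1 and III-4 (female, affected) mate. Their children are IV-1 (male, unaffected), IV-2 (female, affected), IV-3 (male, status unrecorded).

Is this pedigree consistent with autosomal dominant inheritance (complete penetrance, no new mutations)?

Yes

A consistent assignment under autosomal dominant exists: I-1 SS, I-2 Ss, II-1 SS, II-2 SS, II-3 Ss, II-4 SS, II-5 ss, III-1 ss, III-2 Ss, III-3 Ss, III-4 Ss, IV-1 ss, IV-2 Ss, IV-3 Ss.
In this assignment every recorded phenotype matches its genotype and every non-founder's genotype is obtainable from its parents' genotypes, so the pedigree is consistent.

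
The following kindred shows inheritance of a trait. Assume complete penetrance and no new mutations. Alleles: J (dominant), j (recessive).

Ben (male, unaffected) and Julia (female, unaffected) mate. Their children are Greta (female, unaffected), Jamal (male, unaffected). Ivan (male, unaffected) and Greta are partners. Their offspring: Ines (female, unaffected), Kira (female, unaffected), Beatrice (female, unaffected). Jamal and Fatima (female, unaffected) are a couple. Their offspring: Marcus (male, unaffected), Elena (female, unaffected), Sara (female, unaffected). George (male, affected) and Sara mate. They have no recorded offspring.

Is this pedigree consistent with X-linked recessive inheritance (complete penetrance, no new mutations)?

A consistent assignment under X-linked recessive exists: Ben X^J Y, Julia X^J X^J, Greta X^J X^J, Jamal X^J Y, Ivan X^J Y, Fatima X^J X^J, Ines X^J X^J, Kira X^J X^J, Beatrice X^J X^J, Marcus X^J Y, Elena X^J X^J, Sara X^J X^J, George X^j Y.
In this assignment every recorded phenotype matches its genotype and every non-founder's genotype is obtainable from its parents' genotypes, so the pedigree is consistent.

Yes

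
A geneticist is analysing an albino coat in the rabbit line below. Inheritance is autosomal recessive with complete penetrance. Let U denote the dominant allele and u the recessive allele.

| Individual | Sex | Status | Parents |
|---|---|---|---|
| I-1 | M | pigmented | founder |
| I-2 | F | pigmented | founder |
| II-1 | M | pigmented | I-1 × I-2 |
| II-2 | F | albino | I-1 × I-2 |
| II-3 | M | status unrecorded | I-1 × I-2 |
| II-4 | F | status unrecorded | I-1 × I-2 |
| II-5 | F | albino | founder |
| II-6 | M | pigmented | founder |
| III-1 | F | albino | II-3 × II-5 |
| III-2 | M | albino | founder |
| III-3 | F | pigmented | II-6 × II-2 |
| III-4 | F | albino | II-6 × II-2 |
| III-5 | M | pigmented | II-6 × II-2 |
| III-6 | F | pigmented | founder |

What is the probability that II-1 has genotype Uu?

I-1 is pigmented so carries U and passed u to II-2 (uu), so I-1 is Uu.
I-2 is pigmented so carries U and passed u to II-2 (uu), so I-2 is Uu.
Their cross gives offspring ratios 1/4 UU : 1/2 Uu : 1/4 uu. Conditioning on II-1 being pigmented, P(Uu) = 1/2 / 3/4 = 2/3.

2/3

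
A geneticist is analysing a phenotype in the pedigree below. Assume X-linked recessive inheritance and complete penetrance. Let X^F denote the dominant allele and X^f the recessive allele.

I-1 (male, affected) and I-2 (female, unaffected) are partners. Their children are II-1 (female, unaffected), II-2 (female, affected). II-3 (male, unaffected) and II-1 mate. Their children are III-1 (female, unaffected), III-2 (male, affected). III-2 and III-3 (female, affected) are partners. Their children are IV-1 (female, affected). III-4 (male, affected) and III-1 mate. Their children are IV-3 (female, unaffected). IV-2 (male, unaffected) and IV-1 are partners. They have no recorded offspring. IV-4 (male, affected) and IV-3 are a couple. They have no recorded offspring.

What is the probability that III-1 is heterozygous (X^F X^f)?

1/3

II-3 is unaffected, so II-3 is X^F Y.
II-1 is unaffected so carries F and received f from I-1 (X^f Y), so II-1 is X^F X^f.
Their cross gives offspring ratios 1/2 X^F X^F : 1/2 X^F X^f. Conditioning on III-1 being unaffected, P(X^F X^f) = 1/2 / 1 = 1/2 before taking III-1's own offspring into account.
III-4 is affected, so III-4 is X^f Y.
Now use III-1's offspring. Probability of each recorded status — unaffected daughter IV-3: 1/2 if III-1 is X^F X^f, 1 if X^F X^F.
Bayes: P(X^F X^f) = 1/2·1/2 / (1/2·1/2 + 1/2·1) = 1/3.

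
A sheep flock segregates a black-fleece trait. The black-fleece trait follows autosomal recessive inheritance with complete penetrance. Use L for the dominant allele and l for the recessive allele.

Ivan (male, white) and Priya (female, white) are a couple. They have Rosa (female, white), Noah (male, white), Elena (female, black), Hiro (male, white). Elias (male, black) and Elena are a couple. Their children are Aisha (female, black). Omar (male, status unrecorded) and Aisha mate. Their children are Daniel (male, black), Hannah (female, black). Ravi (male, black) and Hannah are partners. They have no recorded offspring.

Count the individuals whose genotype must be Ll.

Obligate heterozygotes: Ivan is white so carries L and passed l to Elena (ll), so Ivan is Ll; Priya is white so carries L and passed l to Elena (ll), so Priya is Ll.
Every other individual is either homozygous by phenotype or has at least one consistent homozygous assignment, so the count is 2.

2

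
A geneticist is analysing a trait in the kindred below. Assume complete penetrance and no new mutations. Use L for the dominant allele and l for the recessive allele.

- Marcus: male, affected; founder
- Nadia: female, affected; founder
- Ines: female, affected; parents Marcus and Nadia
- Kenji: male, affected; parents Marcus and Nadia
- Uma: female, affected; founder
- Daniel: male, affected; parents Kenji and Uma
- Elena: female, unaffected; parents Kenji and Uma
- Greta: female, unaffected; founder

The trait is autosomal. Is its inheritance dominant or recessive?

Kenji and Uma are both affected yet have an unaffected child Elena. Under a recessive model two affected parents are homozygous and every child would be affected, so the trait cannot be recessive.

dominant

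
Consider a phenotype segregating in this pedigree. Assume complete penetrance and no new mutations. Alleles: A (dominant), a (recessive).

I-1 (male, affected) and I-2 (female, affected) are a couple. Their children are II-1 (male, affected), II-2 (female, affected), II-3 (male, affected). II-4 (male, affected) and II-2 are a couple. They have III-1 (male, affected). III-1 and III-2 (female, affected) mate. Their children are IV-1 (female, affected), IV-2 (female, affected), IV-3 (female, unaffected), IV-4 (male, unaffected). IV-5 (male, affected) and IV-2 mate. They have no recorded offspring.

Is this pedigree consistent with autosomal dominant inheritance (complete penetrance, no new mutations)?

Yes

A consistent assignment under autosomal dominant exists: I-1 AA, I-2 AA, II-1 AA, II-2 AA, II-3 AA, II-4 Aa, III-1 Aa, III-2 Aa, IV-1 AA, IV-2 AA, IV-3 aa, IV-4 aa, IV-5 AA.
In this assignment every recorded phenotype matches its genotype and every non-founder's genotype is obtainable from its parents' genotypes, so the pedigree is consistent.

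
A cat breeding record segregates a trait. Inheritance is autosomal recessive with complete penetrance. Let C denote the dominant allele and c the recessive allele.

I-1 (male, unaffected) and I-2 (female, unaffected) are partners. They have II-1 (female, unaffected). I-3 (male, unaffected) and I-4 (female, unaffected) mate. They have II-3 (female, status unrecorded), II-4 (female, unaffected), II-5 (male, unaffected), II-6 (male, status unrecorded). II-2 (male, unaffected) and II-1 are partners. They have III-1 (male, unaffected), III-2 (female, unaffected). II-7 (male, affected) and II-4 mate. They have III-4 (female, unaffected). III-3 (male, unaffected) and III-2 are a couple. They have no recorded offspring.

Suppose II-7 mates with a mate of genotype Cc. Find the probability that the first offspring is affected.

1/2

II-7 is affected, so II-7 is cc.
The cross gives 1/2 Cc : 1/2 cc, so P(offspring is affected) = 1/2.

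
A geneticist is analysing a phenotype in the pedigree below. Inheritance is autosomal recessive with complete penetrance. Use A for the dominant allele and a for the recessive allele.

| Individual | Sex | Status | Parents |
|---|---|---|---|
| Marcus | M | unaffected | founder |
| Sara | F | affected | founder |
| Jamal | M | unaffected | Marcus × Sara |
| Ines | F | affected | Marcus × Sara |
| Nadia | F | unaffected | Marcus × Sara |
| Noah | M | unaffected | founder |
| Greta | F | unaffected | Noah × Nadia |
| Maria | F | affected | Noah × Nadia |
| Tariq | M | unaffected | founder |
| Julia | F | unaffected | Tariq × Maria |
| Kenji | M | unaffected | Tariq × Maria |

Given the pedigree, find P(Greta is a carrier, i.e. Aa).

Noah is unaffected so carries A and passed a to Maria (aa), so Noah is Aa.
Nadia is unaffected so carries A and received a from Sara (aa), so Nadia is Aa.
Their cross gives offspring ratios 1/4 AA : 1/2 Aa : 1/4 aa. Conditioning on Greta being unaffected, P(Aa) = 1/2 / 3/4 = 2/3.

2/3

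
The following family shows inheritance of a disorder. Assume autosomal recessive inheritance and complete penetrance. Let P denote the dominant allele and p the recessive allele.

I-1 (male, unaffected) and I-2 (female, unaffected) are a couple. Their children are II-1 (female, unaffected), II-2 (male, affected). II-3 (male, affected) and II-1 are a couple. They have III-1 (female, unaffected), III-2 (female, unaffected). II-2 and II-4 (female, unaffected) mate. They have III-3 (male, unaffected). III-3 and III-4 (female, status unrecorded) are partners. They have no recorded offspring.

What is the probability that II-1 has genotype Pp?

I-1 is unaffected so carries P and passed p to II-2 (pp), so I-1 is Pp.
I-2 is unaffected so carries P and passed p to II-2 (pp), so I-2 is Pp.
Their cross gives offspring ratios 1/4 PP : 1/2 Pp : 1/4 pp. Conditioning on II-1 being unaffected, P(Pp) = 1/2 / 3/4 = 2/3 before taking II-1's own offspring into account.
II-3 is affected, so II-3 is pp.
Now use II-1's offspring. Probability of each recorded status — unaffected daughter III-1: 1/2 if II-1 is Pp, 1 if PP; unaffected daughter III-2: 1/2 if II-1 is Pp, 1 if PP.
Bayes: P(Pp) = 2/3·1/4 / (2/3·1/4 + 1/3·1) = 1/3.

1/3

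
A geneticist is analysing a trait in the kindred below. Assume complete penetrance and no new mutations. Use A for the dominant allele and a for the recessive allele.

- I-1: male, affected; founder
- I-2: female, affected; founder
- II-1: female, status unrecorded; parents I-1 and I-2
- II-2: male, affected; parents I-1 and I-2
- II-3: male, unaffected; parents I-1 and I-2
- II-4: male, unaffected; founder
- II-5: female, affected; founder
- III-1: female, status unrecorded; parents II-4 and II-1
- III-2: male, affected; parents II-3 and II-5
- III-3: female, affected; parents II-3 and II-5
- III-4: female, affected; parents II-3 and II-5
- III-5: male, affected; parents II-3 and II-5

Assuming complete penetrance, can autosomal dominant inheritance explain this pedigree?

A consistent assignment under autosomal dominant exists: I-1 Aa, I-2 Aa, II-1 AA, II-2 AA, II-3 aa, II-4 aa, II-5 AA, III-1 Aa, III-2 Aa, III-3 Aa, III-4 Aa, III-5 Aa.
In this assignment every recorded phenotype matches its genotype and every non-founder's genotype is obtainable from its parents' genotypes, so the pedigree is consistent.

Yes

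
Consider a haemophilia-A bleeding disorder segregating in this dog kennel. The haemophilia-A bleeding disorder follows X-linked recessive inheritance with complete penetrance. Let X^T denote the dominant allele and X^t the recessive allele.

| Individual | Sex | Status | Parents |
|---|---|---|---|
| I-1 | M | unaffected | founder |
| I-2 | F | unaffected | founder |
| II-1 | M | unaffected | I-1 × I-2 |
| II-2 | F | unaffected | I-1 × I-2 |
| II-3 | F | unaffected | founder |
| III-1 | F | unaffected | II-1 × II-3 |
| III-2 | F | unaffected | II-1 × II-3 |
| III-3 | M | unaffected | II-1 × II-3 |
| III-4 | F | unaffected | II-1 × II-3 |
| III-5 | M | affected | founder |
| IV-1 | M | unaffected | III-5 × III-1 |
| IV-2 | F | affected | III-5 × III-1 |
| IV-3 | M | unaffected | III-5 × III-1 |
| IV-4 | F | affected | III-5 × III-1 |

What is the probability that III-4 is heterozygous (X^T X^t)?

1/2

II-1 is unaffected, so II-1 is X^T Y.
II-3 is unaffected so carries T and passed t to III-1 (X^T X^t, whose T came from II-1), so II-3 is X^T X^t.
Their cross gives offspring ratios 1/2 X^T X^T : 1/2 X^T X^t. Conditioning on III-4 being unaffected, P(X^T X^t) = 1/2 / 1 = 1/2.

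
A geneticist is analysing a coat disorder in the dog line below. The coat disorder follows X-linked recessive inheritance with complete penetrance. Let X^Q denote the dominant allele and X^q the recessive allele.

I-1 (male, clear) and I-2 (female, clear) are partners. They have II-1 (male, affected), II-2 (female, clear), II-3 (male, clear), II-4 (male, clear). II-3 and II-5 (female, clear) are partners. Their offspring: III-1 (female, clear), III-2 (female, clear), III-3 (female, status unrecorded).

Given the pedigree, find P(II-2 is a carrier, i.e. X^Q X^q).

I-1 is clear, so I-1 is X^Q Y.
I-2 is clear so carries Q and passed q to II-1 (X^q Y), so I-2 is X^Q X^q.
Their cross gives offspring ratios 1/2 X^Q X^Q : 1/2 X^Q X^q. Conditioning on II-2 being clear, P(X^Q X^q) = 1/2 / 1 = 1/2.

1/2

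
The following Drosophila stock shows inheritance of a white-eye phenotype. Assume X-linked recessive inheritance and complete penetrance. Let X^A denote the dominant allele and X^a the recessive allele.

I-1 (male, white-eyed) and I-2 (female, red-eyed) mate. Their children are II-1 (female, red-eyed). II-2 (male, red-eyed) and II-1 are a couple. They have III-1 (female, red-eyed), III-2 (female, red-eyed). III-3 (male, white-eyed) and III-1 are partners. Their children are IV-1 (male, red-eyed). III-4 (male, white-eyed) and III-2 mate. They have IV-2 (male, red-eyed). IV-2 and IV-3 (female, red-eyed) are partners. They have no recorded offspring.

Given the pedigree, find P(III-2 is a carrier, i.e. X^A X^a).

1/3

II-2 is red-eyed, so II-2 is X^A Y.
II-1 is red-eyed so carries A and received a from I-1 (X^a Y), so II-1 is X^A X^a.
Their cross gives offspring ratios 1/2 X^A X^A : 1/2 X^A X^a. Conditioning on III-2 being red-eyed, P(X^A X^a) = 1/2 / 1 = 1/2 before taking III-2's own offspring into account.
III-4 is white-eyed, so III-4 is X^a Y.
Now use III-2's offspring. Probability of each recorded status — red-eyed son IV-2: 1/2 if III-2 is X^A X^a, 1 if X^A X^A.
Bayes: P(X^A X^a) = 1/2·1/2 / (1/2·1/2 + 1/2·1) = 1/3.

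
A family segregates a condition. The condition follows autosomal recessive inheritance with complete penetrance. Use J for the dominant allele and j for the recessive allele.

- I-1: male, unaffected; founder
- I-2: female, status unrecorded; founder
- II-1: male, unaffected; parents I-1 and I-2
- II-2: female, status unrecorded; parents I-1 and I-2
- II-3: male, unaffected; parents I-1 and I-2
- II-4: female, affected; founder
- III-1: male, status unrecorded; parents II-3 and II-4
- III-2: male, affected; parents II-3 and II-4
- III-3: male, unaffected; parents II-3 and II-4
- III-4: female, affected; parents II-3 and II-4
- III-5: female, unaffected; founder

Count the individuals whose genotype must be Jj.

Obligate heterozygotes: II-3 is unaffected so carries J and passed j to III-2 (jj), so II-3 is Jj; III-3 is unaffected so carries J and received j from II-4 (jj), so III-3 is Jj.
Every other individual is either homozygous by phenotype or has at least one consistent homozygous assignment, so the count is 2.

2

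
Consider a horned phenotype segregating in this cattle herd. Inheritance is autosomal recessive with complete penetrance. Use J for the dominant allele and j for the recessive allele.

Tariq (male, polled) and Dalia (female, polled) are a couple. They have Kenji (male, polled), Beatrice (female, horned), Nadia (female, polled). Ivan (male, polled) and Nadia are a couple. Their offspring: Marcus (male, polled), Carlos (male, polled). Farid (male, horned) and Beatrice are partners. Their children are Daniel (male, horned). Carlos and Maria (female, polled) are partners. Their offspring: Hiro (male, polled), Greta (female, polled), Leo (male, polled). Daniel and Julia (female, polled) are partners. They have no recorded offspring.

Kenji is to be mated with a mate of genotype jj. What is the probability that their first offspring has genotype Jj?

2/3

Tariq is polled so carries J and passed j to Beatrice (jj), so Tariq is Jj.
Dalia is polled so carries J and passed j to Beatrice (jj), so Dalia is Jj.
Kenji is a polled offspring of Tariq (Jj) × Dalia (Jj), whose cross gives 1/4 JJ : 1/2 Jj : 1/4 jj; conditioning on being polled, Kenji is JJ with probability 1/3, Jj with probability 2/3.
Summing over parental genotype combinations, P(offspring has genotype Jj) = 1/3·1 + 2/3·1/2 = 2/3.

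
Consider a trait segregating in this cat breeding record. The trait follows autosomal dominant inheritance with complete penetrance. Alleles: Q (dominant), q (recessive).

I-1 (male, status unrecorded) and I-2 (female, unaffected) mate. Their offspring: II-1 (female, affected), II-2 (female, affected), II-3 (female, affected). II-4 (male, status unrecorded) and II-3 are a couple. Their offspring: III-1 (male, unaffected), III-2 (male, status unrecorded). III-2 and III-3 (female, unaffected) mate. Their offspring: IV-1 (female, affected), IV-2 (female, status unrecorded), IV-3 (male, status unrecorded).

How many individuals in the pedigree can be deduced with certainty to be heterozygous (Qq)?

Obligate heterozygotes: II-1 is affected so carries Q and received q from I-2 (qq), so II-1 is Qq; II-2 is affected so carries Q and received q from I-2 (qq), so II-2 is Qq; II-3 is affected so carries Q and received q from I-2 (qq), so II-3 is Qq; IV-1 is affected so carries Q and received q from III-3 (qq), so IV-1 is Qq.
Every other individual is either homozygous by phenotype or has at least one consistent homozygous assignment, so the count is 4.

4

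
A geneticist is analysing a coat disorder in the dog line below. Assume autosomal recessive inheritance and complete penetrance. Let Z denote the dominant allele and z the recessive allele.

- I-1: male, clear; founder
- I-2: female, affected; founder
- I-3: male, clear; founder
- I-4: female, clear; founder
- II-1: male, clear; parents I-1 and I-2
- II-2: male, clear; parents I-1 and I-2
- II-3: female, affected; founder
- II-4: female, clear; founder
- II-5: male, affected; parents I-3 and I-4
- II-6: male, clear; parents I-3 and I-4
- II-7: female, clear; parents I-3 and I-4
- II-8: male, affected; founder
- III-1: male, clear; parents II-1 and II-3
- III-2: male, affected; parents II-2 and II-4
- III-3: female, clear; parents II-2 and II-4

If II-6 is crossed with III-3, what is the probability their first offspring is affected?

I-3 is clear so carries Z and passed z to II-5 (zz), so I-3 is Zz.
I-4 is clear so carries Z and passed z to II-5 (zz), so I-4 is Zz.
II-6 is a clear offspring of I-3 (Zz) × I-4 (Zz), whose cross gives 1/4 ZZ : 1/2 Zz : 1/4 zz; conditioning on being clear, II-6 is ZZ with probability 1/3, Zz with probability 2/3.
II-2 is clear so carries Z and received z from I-2 (zz), so II-2 is Zz.
II-4 is clear so carries Z and passed z to III-2 (zz), so II-4 is Zz.
III-3 is a clear offspring of II-2 (Zz) × II-4 (Zz), whose cross gives 1/4 ZZ : 1/2 Zz : 1/4 zz; conditioning on being clear, III-3 is ZZ with probability 1/3, Zz with probability 2/3.
Summing over parental genotype combinations, P(offspring is affected) = 4/9·1/4 = 1/9.

1/9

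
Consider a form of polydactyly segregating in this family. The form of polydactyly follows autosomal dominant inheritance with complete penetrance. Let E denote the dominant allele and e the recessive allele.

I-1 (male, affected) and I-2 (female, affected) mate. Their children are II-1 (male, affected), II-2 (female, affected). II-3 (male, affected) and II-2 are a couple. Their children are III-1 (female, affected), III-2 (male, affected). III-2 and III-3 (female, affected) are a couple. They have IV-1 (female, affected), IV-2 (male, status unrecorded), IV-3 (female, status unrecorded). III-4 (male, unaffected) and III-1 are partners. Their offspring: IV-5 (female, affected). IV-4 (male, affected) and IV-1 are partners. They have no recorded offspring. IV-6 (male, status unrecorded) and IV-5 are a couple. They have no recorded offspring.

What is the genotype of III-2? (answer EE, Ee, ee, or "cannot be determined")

cannot be determined

III-2's phenotype allows EE or Ee, and no parent or child forces a single allele at both positions; consistent genotype assignments exist with III-2 as EE or Ee.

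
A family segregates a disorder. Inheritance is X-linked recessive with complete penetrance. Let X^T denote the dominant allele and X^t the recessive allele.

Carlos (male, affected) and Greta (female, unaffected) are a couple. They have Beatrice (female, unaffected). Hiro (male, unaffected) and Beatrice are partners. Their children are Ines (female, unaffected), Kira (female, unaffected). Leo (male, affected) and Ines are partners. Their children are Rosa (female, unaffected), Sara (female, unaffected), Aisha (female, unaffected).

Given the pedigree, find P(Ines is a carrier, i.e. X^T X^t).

Hiro is unaffected, so Hiro is X^T Y.
Beatrice is unaffected so carries T and received t from Carlos (X^t Y), so Beatrice is X^T X^t.
Their cross gives offspring ratios 1/2 X^T X^T : 1/2 X^T X^t. Conditioning on Ines being unaffected, P(X^T X^t) = 1/2 / 1 = 1/2 before taking Ines's own offspring into account.
Leo is affected, so Leo is X^t Y.
Now use Ines's offspring. Probability of each recorded status — unaffected daughter Rosa: 1/2 if Ines is X^T X^t, 1 if X^T X^T; unaffected daughter Sara: 1/2 if Ines is X^T X^t, 1 if X^T X^T; unaffected daughter Aisha: 1/2 if Ines is X^T X^t, 1 if X^T X^T.
Bayes: P(X^T X^t) = 1/2·1/8 / (1/2·1/8 + 1/2·1) = 1/9.

1/9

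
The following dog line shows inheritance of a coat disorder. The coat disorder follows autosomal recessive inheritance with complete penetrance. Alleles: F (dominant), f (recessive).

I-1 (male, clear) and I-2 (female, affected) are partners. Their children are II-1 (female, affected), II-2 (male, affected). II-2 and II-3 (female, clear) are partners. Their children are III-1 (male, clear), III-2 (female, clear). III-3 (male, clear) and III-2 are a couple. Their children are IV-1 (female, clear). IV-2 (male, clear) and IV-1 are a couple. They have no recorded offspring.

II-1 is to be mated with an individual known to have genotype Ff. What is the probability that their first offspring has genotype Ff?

II-1 is affected, so II-1 is ff.
The cross gives 1/2 Ff : 1/2 ff, so P(offspring has genotype Ff) = 1/2.

1/2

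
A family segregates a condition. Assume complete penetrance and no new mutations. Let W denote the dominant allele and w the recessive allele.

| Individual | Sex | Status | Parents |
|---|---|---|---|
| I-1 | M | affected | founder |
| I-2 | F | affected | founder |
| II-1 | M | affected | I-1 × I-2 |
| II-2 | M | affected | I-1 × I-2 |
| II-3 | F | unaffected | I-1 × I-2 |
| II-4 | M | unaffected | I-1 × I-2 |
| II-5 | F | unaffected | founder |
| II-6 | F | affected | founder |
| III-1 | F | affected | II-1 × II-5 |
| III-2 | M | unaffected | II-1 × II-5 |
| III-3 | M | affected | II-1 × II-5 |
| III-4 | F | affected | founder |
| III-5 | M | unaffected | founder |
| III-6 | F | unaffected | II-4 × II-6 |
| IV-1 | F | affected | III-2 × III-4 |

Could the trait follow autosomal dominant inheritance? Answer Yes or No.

A consistent assignment under autosomal dominant exists: I-1 Ww, I-2 Ww, II-1 Ww, II-2 WW, II-3 ww, II-4 ww, II-5 ww, II-6 Ww, III-1 Ww, III-2 ww, III-3 Ww, III-4 WW, III-5 ww, III-6 ww, IV-1 Ww.
In this assignment every recorded phenotype matches its genotype and every non-founder's genotype is obtainable from its parents' genotypes, so the pedigree is consistent.

Yes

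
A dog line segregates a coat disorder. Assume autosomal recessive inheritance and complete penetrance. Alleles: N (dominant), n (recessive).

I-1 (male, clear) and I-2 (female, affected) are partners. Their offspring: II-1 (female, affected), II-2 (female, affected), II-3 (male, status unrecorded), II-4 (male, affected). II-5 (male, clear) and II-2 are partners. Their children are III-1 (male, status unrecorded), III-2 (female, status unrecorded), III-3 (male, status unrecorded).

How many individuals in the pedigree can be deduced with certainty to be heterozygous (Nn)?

1

Obligate heterozygotes: I-1 is clear so carries N and passed n to II-1 (nn), so I-1 is Nn.
Every other individual is either homozygous by phenotype or has at least one consistent homozygous assignment, so the count is 1.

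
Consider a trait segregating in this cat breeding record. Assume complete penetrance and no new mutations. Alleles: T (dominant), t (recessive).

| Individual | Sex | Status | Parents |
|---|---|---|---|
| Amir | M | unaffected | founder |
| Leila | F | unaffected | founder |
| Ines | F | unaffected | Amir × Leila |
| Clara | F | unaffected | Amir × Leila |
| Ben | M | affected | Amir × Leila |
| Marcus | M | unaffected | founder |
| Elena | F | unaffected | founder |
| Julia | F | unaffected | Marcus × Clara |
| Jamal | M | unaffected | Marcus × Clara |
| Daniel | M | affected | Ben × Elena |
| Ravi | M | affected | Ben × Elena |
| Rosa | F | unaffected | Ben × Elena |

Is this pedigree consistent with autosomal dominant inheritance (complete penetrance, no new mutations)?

No

Under autosomal dominant, Ben (affected, male) cannot arise from Amir (unaffected) × Leila (unaffected).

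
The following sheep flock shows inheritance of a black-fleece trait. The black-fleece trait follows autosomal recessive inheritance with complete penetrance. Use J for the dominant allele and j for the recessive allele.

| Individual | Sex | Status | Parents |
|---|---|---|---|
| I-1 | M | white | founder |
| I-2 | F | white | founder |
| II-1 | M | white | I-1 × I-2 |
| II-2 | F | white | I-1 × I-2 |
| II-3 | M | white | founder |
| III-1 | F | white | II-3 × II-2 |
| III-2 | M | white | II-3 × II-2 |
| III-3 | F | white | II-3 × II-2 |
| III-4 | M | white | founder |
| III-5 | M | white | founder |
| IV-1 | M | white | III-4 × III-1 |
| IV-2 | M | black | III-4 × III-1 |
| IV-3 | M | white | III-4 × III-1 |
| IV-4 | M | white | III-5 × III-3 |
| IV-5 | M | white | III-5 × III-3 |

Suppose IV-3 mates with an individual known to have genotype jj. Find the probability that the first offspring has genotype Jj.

III-4 is white so carries J and passed j to IV-2 (jj), so III-4 is Jj.
III-1 is white so carries J and passed j to IV-2 (jj), so III-1 is Jj.
IV-3 is a white offspring of III-4 (Jj) × III-1 (Jj), whose cross gives 1/4 JJ : 1/2 Jj : 1/4 jj; conditioning on being white, IV-3 is JJ with probability 1/3, Jj with probability 2/3.
Summing over parental genotype combinations, P(offspring has genotype Jj) = 1/3·1 + 2/3·1/2 = 2/3.

2/3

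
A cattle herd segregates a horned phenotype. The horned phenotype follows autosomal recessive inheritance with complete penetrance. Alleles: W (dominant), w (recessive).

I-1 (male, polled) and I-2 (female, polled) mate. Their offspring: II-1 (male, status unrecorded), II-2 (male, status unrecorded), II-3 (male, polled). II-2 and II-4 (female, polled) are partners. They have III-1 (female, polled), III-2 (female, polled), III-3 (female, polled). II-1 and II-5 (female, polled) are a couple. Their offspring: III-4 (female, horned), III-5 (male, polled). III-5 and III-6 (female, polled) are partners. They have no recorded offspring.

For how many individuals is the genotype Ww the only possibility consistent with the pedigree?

1

Obligate heterozygotes: II-5 is polled so carries W and passed w to III-4 (ww), so II-5 is Ww.
Every other individual is either homozygous by phenotype or has at least one consistent homozygous assignment, so the count is 1.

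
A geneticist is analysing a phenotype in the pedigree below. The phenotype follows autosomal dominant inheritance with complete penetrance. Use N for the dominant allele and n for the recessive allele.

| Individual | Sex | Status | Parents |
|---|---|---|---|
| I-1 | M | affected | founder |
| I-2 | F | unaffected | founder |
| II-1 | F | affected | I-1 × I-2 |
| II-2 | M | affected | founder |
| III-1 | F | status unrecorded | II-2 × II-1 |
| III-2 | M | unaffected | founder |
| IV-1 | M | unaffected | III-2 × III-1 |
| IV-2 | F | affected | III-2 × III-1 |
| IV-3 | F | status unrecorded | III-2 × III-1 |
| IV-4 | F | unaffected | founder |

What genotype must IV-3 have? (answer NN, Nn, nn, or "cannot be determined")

cannot be determined

IV-3's phenotype is unrecorded, and no parent or child forces a single allele at both positions; consistent genotype assignments exist with IV-3 as Nn or nn.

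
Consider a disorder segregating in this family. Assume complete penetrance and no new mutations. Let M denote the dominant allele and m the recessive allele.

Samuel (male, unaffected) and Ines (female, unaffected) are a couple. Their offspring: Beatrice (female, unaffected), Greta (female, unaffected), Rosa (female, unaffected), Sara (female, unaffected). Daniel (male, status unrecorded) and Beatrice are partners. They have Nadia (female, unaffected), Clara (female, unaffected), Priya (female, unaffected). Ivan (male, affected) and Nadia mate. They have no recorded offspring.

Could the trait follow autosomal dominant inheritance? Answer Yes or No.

A consistent assignment under autosomal dominant exists: Samuel mm, Ines mm, Beatrice mm, Greta mm, Rosa mm, Sara mm, Daniel Mm, Nadia mm, Clara mm, Priya mm, Ivan MM.
In this assignment every recorded phenotype matches its genotype and every non-founder's genotype is obtainable from its parents' genotypes, so the pedigree is consistent.

Yes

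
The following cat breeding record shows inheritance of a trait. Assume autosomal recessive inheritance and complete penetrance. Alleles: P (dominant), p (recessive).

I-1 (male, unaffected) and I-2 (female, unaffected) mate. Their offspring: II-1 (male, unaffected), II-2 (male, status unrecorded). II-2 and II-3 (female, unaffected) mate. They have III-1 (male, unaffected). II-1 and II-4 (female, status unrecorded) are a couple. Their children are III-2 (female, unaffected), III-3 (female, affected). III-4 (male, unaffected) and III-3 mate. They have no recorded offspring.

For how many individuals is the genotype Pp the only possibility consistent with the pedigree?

1

Obligate heterozygotes: II-1 is unaffected so carries P and passed p to III-3 (pp), so II-1 is Pp.
Every other individual is either homozygous by phenotype or has at least one consistent homozygous assignment, so the count is 1.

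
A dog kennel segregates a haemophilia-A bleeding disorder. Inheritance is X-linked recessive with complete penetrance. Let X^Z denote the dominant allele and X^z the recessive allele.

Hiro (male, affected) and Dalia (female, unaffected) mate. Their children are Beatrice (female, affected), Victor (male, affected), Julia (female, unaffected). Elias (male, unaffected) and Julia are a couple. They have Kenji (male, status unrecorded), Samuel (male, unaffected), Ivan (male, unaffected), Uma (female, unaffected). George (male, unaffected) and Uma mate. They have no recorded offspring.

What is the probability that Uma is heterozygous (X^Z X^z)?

Elias is unaffected, so Elias is X^Z Y.
Julia is unaffected so carries Z and received z from Hiro (X^z Y), so Julia is X^Z X^z.
Their cross gives offspring ratios 1/2 X^Z X^Z : 1/2 X^Z X^z. Conditioning on Uma being unaffected, P(X^Z X^z) = 1/2 / 1 = 1/2.

1/2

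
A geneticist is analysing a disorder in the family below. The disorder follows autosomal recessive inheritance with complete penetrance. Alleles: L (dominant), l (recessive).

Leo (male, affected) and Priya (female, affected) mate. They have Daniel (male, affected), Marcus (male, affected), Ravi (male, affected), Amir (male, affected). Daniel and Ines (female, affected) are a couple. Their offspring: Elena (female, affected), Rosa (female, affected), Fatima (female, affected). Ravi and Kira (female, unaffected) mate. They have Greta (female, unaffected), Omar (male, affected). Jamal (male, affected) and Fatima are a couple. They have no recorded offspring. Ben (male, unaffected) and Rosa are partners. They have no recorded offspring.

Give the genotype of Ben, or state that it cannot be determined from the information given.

cannot be determined

Ben's phenotype allows LL or Ll, and no parent or child forces a single allele at both positions; consistent genotype assignments exist with Ben as LL or Ll.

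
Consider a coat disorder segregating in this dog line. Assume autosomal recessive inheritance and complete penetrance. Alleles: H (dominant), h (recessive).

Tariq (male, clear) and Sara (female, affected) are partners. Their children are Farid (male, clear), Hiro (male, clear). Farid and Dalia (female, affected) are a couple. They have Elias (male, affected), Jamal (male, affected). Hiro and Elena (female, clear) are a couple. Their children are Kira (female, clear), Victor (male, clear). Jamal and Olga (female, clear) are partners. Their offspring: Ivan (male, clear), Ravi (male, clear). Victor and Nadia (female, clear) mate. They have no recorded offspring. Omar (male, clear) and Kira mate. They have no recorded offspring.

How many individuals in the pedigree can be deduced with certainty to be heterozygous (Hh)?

4

Obligate heterozygotes: Farid is clear so carries H and received h from Sara (hh), so Farid is Hh; Hiro is clear so carries H and received h from Sara (hh), so Hiro is Hh; Ivan is clear so carries H and received h from Jamal (hh), so Ivan is Hh; Ravi is clear so carries H and received h from Jamal (hh), so Ravi is Hh.
Every other individual is either homozygous by phenotype or has at least one consistent homozygous assignment, so the count is 4.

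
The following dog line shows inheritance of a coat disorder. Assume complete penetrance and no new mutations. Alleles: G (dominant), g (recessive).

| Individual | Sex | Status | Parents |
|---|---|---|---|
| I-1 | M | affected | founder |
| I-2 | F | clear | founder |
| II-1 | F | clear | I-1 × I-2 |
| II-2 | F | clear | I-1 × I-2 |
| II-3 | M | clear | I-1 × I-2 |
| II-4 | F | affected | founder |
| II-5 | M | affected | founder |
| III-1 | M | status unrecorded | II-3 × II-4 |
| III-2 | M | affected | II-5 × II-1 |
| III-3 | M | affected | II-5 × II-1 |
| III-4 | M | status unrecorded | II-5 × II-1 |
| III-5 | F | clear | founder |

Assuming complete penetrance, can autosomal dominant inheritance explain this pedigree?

Yes

A consistent assignment under autosomal dominant exists: I-1 Gg, I-2 gg, II-1 gg, II-2 gg, II-3 gg, II-4 GG, II-5 GG, III-1 Gg, III-2 Gg, III-3 Gg, III-4 Gg, III-5 gg.
In this assignment every recorded phenotype matches its genotype and every non-founder's genotype is obtainable from its parents' genotypes, so the pedigree is consistent.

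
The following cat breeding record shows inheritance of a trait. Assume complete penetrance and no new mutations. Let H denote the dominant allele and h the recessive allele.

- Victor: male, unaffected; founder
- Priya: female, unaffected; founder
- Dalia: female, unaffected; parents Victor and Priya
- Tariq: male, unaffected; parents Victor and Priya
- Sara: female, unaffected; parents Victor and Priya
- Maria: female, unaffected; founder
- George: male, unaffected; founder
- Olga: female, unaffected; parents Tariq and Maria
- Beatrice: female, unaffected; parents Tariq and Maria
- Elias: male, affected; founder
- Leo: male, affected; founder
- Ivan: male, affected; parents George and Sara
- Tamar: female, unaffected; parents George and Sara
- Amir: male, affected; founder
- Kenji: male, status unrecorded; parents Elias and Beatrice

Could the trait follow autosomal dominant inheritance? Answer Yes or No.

No

Under autosomal dominant, Ivan (affected, male) cannot arise from George (unaffected) × Sara (unaffected).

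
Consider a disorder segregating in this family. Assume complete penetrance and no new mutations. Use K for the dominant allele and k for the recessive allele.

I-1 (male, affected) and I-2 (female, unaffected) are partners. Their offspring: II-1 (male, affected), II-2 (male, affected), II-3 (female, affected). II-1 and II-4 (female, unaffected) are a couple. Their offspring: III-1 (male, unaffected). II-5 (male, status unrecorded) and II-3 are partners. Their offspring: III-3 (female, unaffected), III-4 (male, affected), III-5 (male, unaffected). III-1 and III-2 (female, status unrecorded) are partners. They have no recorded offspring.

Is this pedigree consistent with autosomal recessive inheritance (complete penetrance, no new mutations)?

Yes

A consistent assignment under autosomal recessive exists: I-1 kk, I-2 Kk, II-1 kk, II-2 kk, II-3 kk, II-4 KK, II-5 Kk, III-1 Kk, III-2 KK, III-3 Kk, III-4 kk, III-5 Kk.
In this assignment every recorded phenotype matches its genotype and every non-founder's genotype is obtainable from its parents' genotypes, so the pedigree is consistent.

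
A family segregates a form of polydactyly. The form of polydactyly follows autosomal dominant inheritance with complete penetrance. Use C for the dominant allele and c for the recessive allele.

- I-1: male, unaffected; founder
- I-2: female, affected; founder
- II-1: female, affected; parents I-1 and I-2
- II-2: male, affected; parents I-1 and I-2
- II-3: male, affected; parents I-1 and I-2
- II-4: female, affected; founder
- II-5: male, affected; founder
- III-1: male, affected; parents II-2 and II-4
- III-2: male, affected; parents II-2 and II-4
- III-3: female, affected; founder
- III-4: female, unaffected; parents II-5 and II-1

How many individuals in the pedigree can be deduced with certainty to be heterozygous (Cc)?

Obligate heterozygotes: II-1 is affected so carries C and received c from I-1 (cc), so II-1 is Cc; II-2 is affected so carries C and received c from I-1 (cc), so II-2 is Cc; II-3 is affected so carries C and received c from I-1 (cc), so II-3 is Cc; II-5 is affected so carries C and passed c to III-4 (cc), so II-5 is Cc.
Every other individual is either homozygous by phenotype or has at least one consistent homozygous assignment, so the count is 4.

4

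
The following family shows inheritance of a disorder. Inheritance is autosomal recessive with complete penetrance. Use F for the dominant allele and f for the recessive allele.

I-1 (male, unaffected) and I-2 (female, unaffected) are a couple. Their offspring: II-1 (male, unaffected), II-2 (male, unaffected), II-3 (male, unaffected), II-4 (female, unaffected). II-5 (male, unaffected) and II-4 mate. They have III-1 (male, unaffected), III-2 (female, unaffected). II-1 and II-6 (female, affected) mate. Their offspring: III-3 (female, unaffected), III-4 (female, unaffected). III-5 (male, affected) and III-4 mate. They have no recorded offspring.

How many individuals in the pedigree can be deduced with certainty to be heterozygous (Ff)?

Obligate heterozygotes: III-3 is unaffected so carries F and received f from II-6 (ff), so III-3 is Ff; III-4 is unaffected so carries F and received f from II-6 (ff), so III-4 is Ff.
Every other individual is either homozygous by phenotype or has at least one consistent homozygous assignment, so the count is 2.

2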